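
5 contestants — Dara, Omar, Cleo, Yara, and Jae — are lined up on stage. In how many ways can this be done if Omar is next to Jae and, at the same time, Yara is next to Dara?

24

Treat {Omar,Jae} as one block (2 orders) and {Yara,Dara} as another (2 orders).
That leaves 3 units to arrange: 2 × 2 × 3! = 4 × 6 = 24.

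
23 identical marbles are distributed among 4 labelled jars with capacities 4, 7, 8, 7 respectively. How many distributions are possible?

By stars and bars, unrestricted non-negative solutions to x_1+…+x_4 = 23 number C(23+3,3) = 2600.
Subtract solutions that violate a single cap (substitute x_i' = x_i − (cap_i+1)): x_1 ≥ 5 gives C(21,3) = 1330; x_2 ≥ 8 gives C(18,3) = 816; x_3 ≥ 9 gives C(17,3) = 680; x_4 ≥ 8 gives C(18,3) = 816. Together 3642.
Add back pairs where two caps are both exceeded: 286 + 220 + 286 + 84 + 120 + 84 = 1080.
Subtract triples: 4 + 10 + 4 + 0 = 18.
By inclusion–exclusion the count is 2600 − 3642 + 1080 − 18 = 20.

20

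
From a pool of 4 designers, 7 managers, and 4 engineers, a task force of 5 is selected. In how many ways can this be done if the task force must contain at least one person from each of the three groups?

2044

With no constraint there are C(15,5) = 3003 possible selections.
Subtract selections that omit an entire group: no designers → C(11,5) = 462; no managers → C(8,5) = 56; no engineers → C(11,5) = 462.
Add back selections omitting two groups (i.e. drawn from a single group): C(4,5) + C(7,5) + C(4,5) = 21.
By inclusion–exclusion: 3003 − 980 + 21 = 2044.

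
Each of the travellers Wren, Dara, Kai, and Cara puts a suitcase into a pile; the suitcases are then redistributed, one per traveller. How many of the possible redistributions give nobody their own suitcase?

Let Aᵢ be the assignments in which traveller i gets their own suitcase. We want the size of the complement of A₁∪…∪A_4.
By inclusion–exclusion this is Σ_{j=0}^{4} (−1)^j C(4,j)·(4−j)!.
Computing: 24 − 24 + 12 − 4 + 1 = 9.

9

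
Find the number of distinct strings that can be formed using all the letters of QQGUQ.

20

QQGUQ has 5 letters with Q appearing 3 times.
So there are 5! / (3!) = 20 distinguishable arrangements.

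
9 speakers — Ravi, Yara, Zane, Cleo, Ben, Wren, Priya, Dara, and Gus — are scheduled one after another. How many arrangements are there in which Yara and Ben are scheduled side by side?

Place the 7 others and the Yara-Ben pair as 8 objects in a line; the pair has 2 internal arrangements.
That gives 2 × 8! = 2 × 40320 = 80640.

80640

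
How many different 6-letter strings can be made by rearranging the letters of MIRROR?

120

The 6 letters of MIRROR have repeats: R appearing 3 times.
Dividing 6! = 720 by 3! = 6 for the repeated letters gives 120.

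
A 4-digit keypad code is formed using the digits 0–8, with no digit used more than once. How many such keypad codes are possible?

Choose and order 4 of the 9 symbols: the first digit has 9 options, the next 8, then 7, 6.
9 × 8 × 7 × 6 = 3024.

3024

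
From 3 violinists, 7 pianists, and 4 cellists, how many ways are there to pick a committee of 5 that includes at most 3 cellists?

1992

Split by how many cellists are chosen (0 through 3).
Sum: C(4,0)·C(10,5) + C(4,1)·C(10,4) + C(4,2)·C(10,3) + C(4,3)·C(10,2) = 252 + 840 + 720 + 180 = 1992.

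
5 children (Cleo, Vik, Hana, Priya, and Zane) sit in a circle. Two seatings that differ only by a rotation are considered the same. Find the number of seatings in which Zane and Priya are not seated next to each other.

Without the restriction there are (4)! = 24 seatings.
Those with Zane next to Priya: fuse the pair into one unit and seat 4 units around a circle — 2·(3)! = 12.
Subtracting, 24 − 12 = 12.

12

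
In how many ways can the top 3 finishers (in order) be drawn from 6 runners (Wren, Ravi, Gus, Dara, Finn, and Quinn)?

120

This is an ordered selection of 3 from 6: P(6,3).
That gives 6 × 5 × 4 = 120.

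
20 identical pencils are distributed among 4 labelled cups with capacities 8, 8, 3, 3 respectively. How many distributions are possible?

By stars and bars, unrestricted non-negative solutions to x_1+…+x_4 = 20 number C(20+3,3) = 1771.
Subtract solutions that violate a single cap (substitute x_i' = x_i − (cap_i+1)): x_1 ≥ 9 gives C(14,3) = 364; x_2 ≥ 9 gives C(14,3) = 364; x_3 ≥ 4 gives C(19,3) = 969; x_4 ≥ 4 gives C(19,3) = 969. Together 2666.
Add back pairs where two caps are both exceeded: 10 + 120 + 120 + 120 + 120 + 455 = 945.
Subtract triples: 0 + 0 + 20 + 20 = 40.
By inclusion–exclusion the count is 1771 − 2666 + 945 − 40 = 10.

10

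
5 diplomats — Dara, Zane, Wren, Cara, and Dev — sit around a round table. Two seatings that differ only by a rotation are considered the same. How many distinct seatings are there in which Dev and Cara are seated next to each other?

Glue Dev and Cara into a block (2 internal orders). Seating 4 units around a circle gives (3)! arrangements.
So 2 × (3)! = 2 × 6 = 12.

12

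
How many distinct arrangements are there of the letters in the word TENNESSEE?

The 9 letters of TENNESSEE have repeats: E appearing 4 times, N appearing twice, and S appearing twice.
Dividing 9! = 362880 by 4!·2!·2! = 96 for the repeated letters gives 3780.

3780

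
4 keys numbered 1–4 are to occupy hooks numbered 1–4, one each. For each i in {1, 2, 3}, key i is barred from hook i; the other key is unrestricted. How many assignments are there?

11

Let Aᵢ (for i ∈ {1, 2, 3}) be the placements that put key i in its forbidden hook. Any j of these fix j positions, leaving (4−j)! ways to fill the rest, and there are C(3,j) ways to pick which j.
By inclusion–exclusion, the number of valid placements is Σ_{j=0}^{3} (−1)^j C(3,j)·(4−j)!.
Computing: 24 − 18 + 6 − 1 = 11.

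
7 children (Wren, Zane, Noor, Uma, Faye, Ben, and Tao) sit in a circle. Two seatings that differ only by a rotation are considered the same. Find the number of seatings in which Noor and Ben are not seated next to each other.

All circular seatings of 7 people number (6)! = 720.
Seatings with Noor beside Ben: treat them as a block with 2 internal orders, giving 2 × (5)! = 240.
Subtracting, 720 − 240 = 480.

480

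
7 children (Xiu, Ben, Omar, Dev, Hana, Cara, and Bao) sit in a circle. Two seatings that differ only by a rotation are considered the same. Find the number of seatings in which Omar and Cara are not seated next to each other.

All circular seatings of 7 people number (6)! = 720.
Seatings with Omar beside Cara: treat them as a block with 2 internal orders, giving 2 × (5)! = 240.
Subtracting, 720 − 240 = 480.

480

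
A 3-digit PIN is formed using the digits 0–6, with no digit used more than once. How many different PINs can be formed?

210

This is a permutation of 3 out of 7: P(7,3) = 7!/4!.
That product is 7 × 6 × 5 = 210.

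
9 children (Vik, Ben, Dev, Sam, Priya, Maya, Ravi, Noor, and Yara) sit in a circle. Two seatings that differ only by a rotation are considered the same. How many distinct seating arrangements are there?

Fix one person's seat to break rotational symmetry; the remaining 8 people can be arranged in (8)! = 40320 ways.

40320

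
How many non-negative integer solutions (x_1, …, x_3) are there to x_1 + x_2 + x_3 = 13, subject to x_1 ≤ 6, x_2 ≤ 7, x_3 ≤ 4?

By stars and bars, unrestricted non-negative solutions to x_1+…+x_3 = 13 number C(13+2,2) = 105.
Subtract solutions that violate a single cap (substitute x_i' = x_i − (cap_i+1)): x_1 ≥ 7 gives C(8,2) = 28; x_2 ≥ 8 gives C(7,2) = 21; x_3 ≥ 5 gives C(10,2) = 45. Together 94.
Add back pairs where two caps are both exceeded: 0 + 3 + 1 = 4.
By inclusion–exclusion the count is 105 − 94 + 4 = 15.

15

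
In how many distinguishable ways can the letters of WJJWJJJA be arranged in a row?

The 8 letters of WJJWJJJA have repeats: J appearing 5 times and W appearing twice.
Dividing 8! = 40320 by 5!·2! = 240 for the repeated letters gives 168.

168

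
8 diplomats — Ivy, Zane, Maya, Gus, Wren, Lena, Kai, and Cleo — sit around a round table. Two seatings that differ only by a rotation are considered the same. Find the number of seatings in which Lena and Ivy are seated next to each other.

Treat {Lena, Ivy} as one unit (2 internal orders) and seat the resulting 7 units around the table: (6)! circular arrangements.
So 2 × (6)! = 2 × 720 = 1440.

1440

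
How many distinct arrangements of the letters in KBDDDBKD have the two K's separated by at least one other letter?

315

There are 8!/(4!·2!·2!) = 420 arrangements of KBDDDBKD in total.
If the two K's are adjacent, glue them into one block, leaving 7 items to arrange: (7)!/(4!·2!) = 105 ways.
Subtracting, 420 − 105 = 315 arrangements keep the K's apart.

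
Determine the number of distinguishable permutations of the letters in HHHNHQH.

HHHNHQH has 7 letters with H appearing 5 times.
Dividing 7! = 5040 by 5! = 120 for the repeated letters gives 42.

42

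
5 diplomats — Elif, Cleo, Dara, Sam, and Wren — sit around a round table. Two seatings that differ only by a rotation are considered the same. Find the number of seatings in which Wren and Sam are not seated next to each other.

12

All circular seatings of 5 people number (4)! = 24.
Seatings with Wren beside Sam: treat them as a block with 2 internal orders, giving 2 × (3)! = 12.
Subtracting, 24 − 12 = 12.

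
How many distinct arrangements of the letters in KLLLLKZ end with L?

60

Fix L in the last position and arrange the remaining 6 letters.
Those 6 letters have K appearing twice and L appearing 3 times, giving (6)!/(3!·2!) = 60.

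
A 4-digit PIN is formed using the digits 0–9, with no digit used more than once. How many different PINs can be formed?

5040

This is a permutation of 4 out of 10: P(10,4) = 10!/6!.
10 × 9 × 8 × 7 = 5040.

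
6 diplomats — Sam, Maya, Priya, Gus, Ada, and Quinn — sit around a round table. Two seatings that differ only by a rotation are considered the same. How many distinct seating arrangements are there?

120

Fix one person's seat to break rotational symmetry; the remaining 5 people can be arranged in (5)! = 120 ways.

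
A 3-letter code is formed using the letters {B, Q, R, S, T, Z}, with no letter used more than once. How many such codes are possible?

With no repetition, fill the 3 letters in order: 6 choices, then 5, down to 4.
That product is 6 × 5 × 4 = 120.

120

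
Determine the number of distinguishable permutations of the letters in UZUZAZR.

The 7 letters of UZUZAZR have repeats: U appearing twice and Z appearing 3 times.
So there are 7! / (3!·2!) = 420 distinguishable arrangements.

420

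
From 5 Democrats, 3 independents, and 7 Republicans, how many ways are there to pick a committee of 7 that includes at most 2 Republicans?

1380

Split by how many Republicans are chosen (0 through 2).
Sum: C(7,0)·C(8,7) + C(7,1)·C(8,6) + C(7,2)·C(8,5) = 8 + 196 + 1176 = 1380.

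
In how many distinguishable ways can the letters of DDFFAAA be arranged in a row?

210

The 7 letters of DDFFAAA have repeats: A appearing 3 times, D appearing twice, and F appearing twice.
The number of distinct arrangements is 7!/(3!·2!·2!) = 5040/24 = 210.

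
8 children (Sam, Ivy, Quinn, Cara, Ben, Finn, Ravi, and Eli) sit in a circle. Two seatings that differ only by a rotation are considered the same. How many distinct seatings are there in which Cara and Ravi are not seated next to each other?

Without the restriction there are (7)! = 5040 seatings.
Those with Cara next to Ravi: fuse the pair into one unit and seat 7 units around a circle — 2·(6)! = 1440.
Subtracting, 5040 − 1440 = 3600.

3600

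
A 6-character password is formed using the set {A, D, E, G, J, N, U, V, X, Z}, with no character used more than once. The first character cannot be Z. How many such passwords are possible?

The first character has 10−1 = 9 choices (anything except Z).
The remaining 5 characters are filled from the other 9 symbols without repetition: 9 × 8 × 7 × 6 × 5 = 15120.
Total: 9 × 15120 = 136080.

136080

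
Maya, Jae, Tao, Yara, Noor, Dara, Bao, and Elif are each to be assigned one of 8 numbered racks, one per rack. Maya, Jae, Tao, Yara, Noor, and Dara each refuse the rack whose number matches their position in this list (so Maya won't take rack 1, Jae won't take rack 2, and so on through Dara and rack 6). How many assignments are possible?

18806

Let Aᵢ (for 1 ≤ i ≤ 6) be the placements that put person i in their forbidden rack. Any j of these fix j positions, leaving (8−j)! ways to fill the rest, and there are C(6,j) ways to pick which j.
By inclusion–exclusion, the number of valid placements is Σ_{j=0}^{6} (−1)^j C(6,j)·(8−j)!.
Computing: 40320 − 30240 + 10800 − 2400 + 360 − 36 + 2 = 18806.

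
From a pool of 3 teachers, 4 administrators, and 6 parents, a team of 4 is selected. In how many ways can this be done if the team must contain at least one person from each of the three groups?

Total 4-person selections from all 13: C(13,4) = 715.
Selections missing a whole group: no teachers → C(10,4) = 210; no administrators → C(9,4) = 126; no parents → C(7,4) = 35.
Add back selections omitting two groups (i.e. drawn from a single group): C(3,4) + C(4,4) + C(6,4) = 16.
By inclusion–exclusion: 715 − 371 + 16 = 360.

360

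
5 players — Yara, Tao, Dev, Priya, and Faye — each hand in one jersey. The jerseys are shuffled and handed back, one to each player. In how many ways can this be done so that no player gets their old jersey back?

This is the derangement count D_5: permutations of 5 items with no fixed point.
By inclusion–exclusion this is Σ_{j=0}^{5} (−1)^j C(5,j)·(5−j)!.
Computing: 120 − 120 + 60 − 20 + 5 − 1 = 44.

44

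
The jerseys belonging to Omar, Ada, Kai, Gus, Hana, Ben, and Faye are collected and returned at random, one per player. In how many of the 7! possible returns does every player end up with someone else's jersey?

This is the derangement count D_7: permutations of 7 items with no fixed point.
By inclusion–exclusion this is Σ_{j=0}^{7} (−1)^j C(7,j)·(7−j)!.
Computing: 5040 − 5040 + 2520 − 840 + 210 − 42 + 7 − 1 = 1854.

1854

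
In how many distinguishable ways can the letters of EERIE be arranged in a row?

The 5 letters of EERIE have repeats: E appearing 3 times.
So there are 5! / (3!) = 20 distinguishable arrangements.

20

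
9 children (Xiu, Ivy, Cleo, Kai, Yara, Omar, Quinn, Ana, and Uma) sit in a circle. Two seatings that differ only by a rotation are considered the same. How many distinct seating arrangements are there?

Seat Xiu anywhere (absorbing the rotational symmetry), then permute the other 8: (8)! = 40320.

40320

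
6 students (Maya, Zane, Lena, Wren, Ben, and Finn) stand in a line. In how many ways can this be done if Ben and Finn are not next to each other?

480

There are 6! = 720 arrangements in all. If Ben and Finn are adjacent, merging them into one block gives 2·(5)! = 240 arrangements.
Complementary counting: 720 − 240 = 480.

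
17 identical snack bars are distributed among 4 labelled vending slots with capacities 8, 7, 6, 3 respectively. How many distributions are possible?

Ignoring the caps, the number of non-negative solutions to x_1+…+x_4 = 17 is C(20,3) = 1140.
Subtract solutions that violate a single cap (substitute x_i' = x_i − (cap_i+1)): x_1 ≥ 9 gives C(11,3) = 165; x_2 ≥ 8 gives C(12,3) = 220; x_3 ≥ 7 gives C(13,3) = 286; x_4 ≥ 4 gives C(16,3) = 560. Together 1231.
Add back pairs where two caps are both exceeded: 1 + 4 + 35 + 10 + 56 + 84 = 190.
By inclusion–exclusion the count is 1140 − 1231 + 190 = 99.

99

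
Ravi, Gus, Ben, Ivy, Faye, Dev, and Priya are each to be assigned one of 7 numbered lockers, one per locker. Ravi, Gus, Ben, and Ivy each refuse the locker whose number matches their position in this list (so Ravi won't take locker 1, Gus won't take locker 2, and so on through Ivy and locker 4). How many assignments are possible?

2790

Let Aᵢ (for 1 ≤ i ≤ 4) be the placements that put person i in their forbidden locker. Any j of these fix j positions, leaving (7−j)! ways to fill the rest, and there are C(4,j) ways to pick which j.
By inclusion–exclusion, the number of valid placements is Σ_{j=0}^{4} (−1)^j C(4,j)·(7−j)!.
Computing: 5040 − 2880 + 720 − 96 + 6 = 2790.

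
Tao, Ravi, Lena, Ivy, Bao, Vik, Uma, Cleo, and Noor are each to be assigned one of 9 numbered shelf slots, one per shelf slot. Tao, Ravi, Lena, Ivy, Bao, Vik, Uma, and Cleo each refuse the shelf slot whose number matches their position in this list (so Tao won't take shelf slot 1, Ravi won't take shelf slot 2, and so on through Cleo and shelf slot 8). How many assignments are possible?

148329

Let Aᵢ (for 1 ≤ i ≤ 8) be the placements that put person i in their forbidden shelf slot. Any j of these fix j positions, leaving (9−j)! ways to fill the rest, and there are C(8,j) ways to pick which j.
By inclusion–exclusion, the number of valid placements is Σ_{j=0}^{8} (−1)^j C(8,j)·(9−j)!.
Computing: 362880 − 322560 + 141120 − 40320 + 8400 − 1344 + 168 − 16 + 1 = 148329.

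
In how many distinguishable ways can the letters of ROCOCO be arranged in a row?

The 6 letters of ROCOCO have repeats: C appearing twice and O appearing 3 times.
The number of distinct arrangements is 6!/(3!·2!) = 720/12 = 60.

60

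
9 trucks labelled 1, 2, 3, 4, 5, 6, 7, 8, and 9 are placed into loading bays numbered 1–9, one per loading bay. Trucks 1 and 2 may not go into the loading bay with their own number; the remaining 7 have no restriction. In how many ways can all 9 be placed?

287280

Let Aᵢ (for i ∈ {1, 2}) be the placements that put truck i in its forbidden loading bay. Any j of these fix j positions, leaving (9−j)! ways to fill the rest, and there are C(2,j) ways to pick which j.
By inclusion–exclusion, the number of valid placements is Σ_{j=0}^{2} (−1)^j C(2,j)·(9−j)!.
Computing: 362880 − 80640 + 5040 = 287280.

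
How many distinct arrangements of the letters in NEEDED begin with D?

With the first slot taken by D, it remains to arrange the other 5 letters (NEEED).
Those 5 letters have E appearing 3 times, giving (5)!/(3!) = 20.

20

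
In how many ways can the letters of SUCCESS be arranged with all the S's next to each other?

Treat the 3 copies of S as a single block. The multiset to arrange is then {SSS, C, C, E, U}, 5 items in all.
That gives (5)!/(2!) = 60 arrangements.

60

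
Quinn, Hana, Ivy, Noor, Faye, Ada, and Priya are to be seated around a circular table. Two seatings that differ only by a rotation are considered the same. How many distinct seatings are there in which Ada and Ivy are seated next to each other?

Glue Ada and Ivy into a block (2 internal orders). Seating 6 units around a circle gives (5)! arrangements.
So 2 × (5)! = 2 × 120 = 240.

240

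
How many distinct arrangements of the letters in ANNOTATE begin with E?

With the first slot taken by E, it remains to arrange the other 7 letters (ANNOTAT).
Those 7 letters have A appearing twice, N appearing twice, and T appearing twice, giving (7)!/(2!·2!·2!) = 630.

630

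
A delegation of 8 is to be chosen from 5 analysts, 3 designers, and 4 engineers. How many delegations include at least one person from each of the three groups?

485

With no constraint there are C(12,8) = 495 possible selections.
Subtract selections that omit an entire group: no analysts → C(7,8) = 0; no designers → C(9,8) = 9; no engineers → C(8,8) = 1.
Add back selections omitting two groups (i.e. drawn from a single group): C(5,8) + C(3,8) + C(4,8) = 0.
By inclusion–exclusion: 495 − 10 + 0 = 485.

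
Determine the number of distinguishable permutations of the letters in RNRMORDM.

RNRMORDM has 8 letters with M appearing twice and R appearing 3 times.
So there are 8! / (3!·2!) = 3360 distinguishable arrangements.

3360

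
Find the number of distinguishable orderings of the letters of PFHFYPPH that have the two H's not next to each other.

1260

Total arrangements of PFHFYPPH: 8!/(3!·2!·2!) = 1680.
Arrangements with the H's together: treat HH as one letter, giving (7)!/(3!·2!) = 420.
Subtracting, 1680 − 420 = 1260 arrangements keep the H's apart.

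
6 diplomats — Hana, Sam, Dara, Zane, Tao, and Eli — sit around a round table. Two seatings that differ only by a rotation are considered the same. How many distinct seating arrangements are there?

Seat Hana anywhere (absorbing the rotational symmetry), then permute the other 5: (5)! = 120.

120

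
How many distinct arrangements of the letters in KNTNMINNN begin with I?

Fix I in the first position and arrange the remaining 8 letters.
Those 8 letters have N appearing 5 times, giving (8)!/(5!) = 336.

336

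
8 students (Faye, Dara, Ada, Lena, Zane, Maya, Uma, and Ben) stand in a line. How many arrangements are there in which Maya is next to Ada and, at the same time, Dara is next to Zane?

2880

Treat {Maya,Ada} as one block (2 orders) and {Dara,Zane} as another (2 orders).
That leaves 6 units to arrange: 2 × 2 × 6! = 4 × 720 = 2880.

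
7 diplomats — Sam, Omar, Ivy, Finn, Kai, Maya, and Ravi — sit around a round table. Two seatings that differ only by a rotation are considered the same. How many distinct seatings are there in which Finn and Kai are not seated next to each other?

All circular seatings of 7 people number (6)! = 720.
Seatings with Finn beside Kai: treat them as a block with 2 internal orders, giving 2 × (5)! = 240.
Subtracting, 720 − 240 = 480.

480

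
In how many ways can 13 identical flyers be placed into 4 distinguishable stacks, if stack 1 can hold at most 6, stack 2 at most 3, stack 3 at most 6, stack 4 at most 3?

48

By stars and bars, unrestricted non-negative solutions to x_1+…+x_4 = 13 number C(13+3,3) = 560.
Subtract solutions that violate a single cap (substitute x_i' = x_i − (cap_i+1)): x_1 ≥ 7 gives C(9,3) = 84; x_2 ≥ 4 gives C(12,3) = 220; x_3 ≥ 7 gives C(9,3) = 84; x_4 ≥ 4 gives C(12,3) = 220. Together 608.
Add back pairs where two caps are both exceeded: 10 + 0 + 10 + 10 + 56 + 10 = 96.
By inclusion–exclusion the count is 560 − 608 + 96 = 48.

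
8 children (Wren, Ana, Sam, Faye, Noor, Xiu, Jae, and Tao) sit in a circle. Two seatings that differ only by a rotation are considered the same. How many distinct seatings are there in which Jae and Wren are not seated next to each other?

All circular seatings of 8 people number (7)! = 5040.
Those with Jae next to Wren: fuse the pair into one unit and seat 7 units around a circle — 2·(6)! = 1440.
Subtracting, 5040 − 1440 = 3600.

3600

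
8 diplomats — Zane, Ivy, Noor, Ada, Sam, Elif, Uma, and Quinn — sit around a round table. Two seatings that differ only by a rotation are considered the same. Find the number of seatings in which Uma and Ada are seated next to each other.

Glue Uma and Ada into a block (2 internal orders). Seating 7 units around a circle gives (6)! arrangements.
So 2 × (6)! = 2 × 720 = 1440.

1440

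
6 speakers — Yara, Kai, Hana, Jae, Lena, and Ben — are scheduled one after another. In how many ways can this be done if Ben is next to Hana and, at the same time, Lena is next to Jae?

96

Treat {Ben,Hana} as one block (2 orders) and {Lena,Jae} as another (2 orders).
That leaves 4 units to arrange: 2 × 2 × 4! = 4 × 24 = 96.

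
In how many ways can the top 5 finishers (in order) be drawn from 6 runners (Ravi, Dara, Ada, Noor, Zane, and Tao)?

This is an ordered selection of 5 from 6: P(6,5).
That gives 6 × 5 × 4 × 3 × 2 = 720.

720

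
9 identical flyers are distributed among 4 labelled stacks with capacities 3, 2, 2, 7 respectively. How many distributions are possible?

32

Without the upper bounds there are C(12,3) = 220 ways to split 9 among 4 stacks.
Subtract solutions that violate a single cap (substitute x_i' = x_i − (cap_i+1)): x_1 ≥ 4 gives C(8,3) = 56; x_2 ≥ 3 gives C(9,3) = 84; x_3 ≥ 3 gives C(9,3) = 84; x_4 ≥ 8 gives C(4,3) = 4. Together 228.
Add back pairs where two caps are both exceeded: 10 + 10 + 0 + 20 + 0 + 0 = 40.
By inclusion–exclusion the count is 220 − 228 + 40 = 32.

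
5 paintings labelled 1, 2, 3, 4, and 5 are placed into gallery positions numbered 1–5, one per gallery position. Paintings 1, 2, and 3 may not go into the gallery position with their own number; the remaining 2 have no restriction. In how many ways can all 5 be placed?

Let Aᵢ (for i ∈ {1, 2, 3}) be the placements that put painting i in its forbidden gallery position. Any j of these fix j positions, leaving (5−j)! ways to fill the rest, and there are C(3,j) ways to pick which j.
By inclusion–exclusion, the number of valid placements is Σ_{j=0}^{3} (−1)^j C(3,j)·(5−j)!.
Computing: 120 − 72 + 18 − 2 = 64.

64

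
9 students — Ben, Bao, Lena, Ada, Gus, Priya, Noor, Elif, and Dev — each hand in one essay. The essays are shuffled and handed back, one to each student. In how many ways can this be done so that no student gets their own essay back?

Let Aᵢ be the assignments in which student i gets their own essay. We want the size of the complement of A₁∪…∪A_9.
By inclusion–exclusion this is Σ_{j=0}^{9} (−1)^j C(9,j)·(9−j)!.
Computing: 362880 − 362880 + 181440 − 60480 + 15120 − 3024 + 504 − 72 + 9 − 1 = 133496.

133496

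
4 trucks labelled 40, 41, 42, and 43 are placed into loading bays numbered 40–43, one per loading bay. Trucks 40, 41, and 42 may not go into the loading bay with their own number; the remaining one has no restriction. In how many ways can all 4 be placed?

11

Let Aᵢ (for i ∈ {40, 41, 42}) be the placements that put truck i in its forbidden loading bay. Any j of these fix j positions, leaving (4−j)! ways to fill the rest, and there are C(3,j) ways to pick which j.
By inclusion–exclusion, the number of valid placements is Σ_{j=0}^{3} (−1)^j C(3,j)·(4−j)!.
Computing: 24 − 18 + 6 − 1 = 11.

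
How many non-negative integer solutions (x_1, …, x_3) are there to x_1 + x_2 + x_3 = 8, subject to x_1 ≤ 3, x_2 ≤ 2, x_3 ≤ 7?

11

Ignoring the caps, the number of non-negative solutions to x_1+…+x_3 = 8 is C(10,2) = 45.
Subtract solutions that violate a single cap (substitute x_i' = x_i − (cap_i+1)): x_1 ≥ 4 gives C(6,2) = 15; x_2 ≥ 3 gives C(7,2) = 21; x_3 ≥ 8 gives C(2,2) = 1. Together 37.
Add back pairs where two caps are both exceeded: 3 + 0 + 0 = 3.
By inclusion–exclusion the count is 45 − 37 + 3 = 11.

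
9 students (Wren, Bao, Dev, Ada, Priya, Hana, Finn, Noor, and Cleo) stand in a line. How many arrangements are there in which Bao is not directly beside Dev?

282240

There are 9! = 362880 arrangements in all. If Bao and Dev are adjacent, merging them into one block gives 2·(8)! = 80640 arrangements.
So 362880 − 80640 = 282240 arrangements keep them apart.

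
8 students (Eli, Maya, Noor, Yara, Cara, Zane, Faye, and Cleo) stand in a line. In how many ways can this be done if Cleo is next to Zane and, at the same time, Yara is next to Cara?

Treat {Cleo,Zane} as one block (2 orders) and {Yara,Cara} as another (2 orders).
That leaves 6 units to arrange: 2 × 2 × 6! = 4 × 720 = 2880.

2880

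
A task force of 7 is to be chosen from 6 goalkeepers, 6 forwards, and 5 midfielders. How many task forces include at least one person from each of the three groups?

Unrestricted: C(17,7) = 19448 ways to pick any 7 of the 17.
Subtract selections that omit an entire group: no goalkeepers → C(11,7) = 330; no forwards → C(11,7) = 330; no midfielders → C(12,7) = 792.
Add back selections omitting two groups (i.e. drawn from a single group): C(6,7) + C(6,7) + C(5,7) = 0.
By inclusion–exclusion: 19448 − 1452 + 0 = 17996.

17996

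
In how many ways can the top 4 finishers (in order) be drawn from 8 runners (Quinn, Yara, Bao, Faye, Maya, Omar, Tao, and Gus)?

There are 8 choices for 1st place, 7 for 2nd, and so on down to 5 for position 4.
That gives 8 × 7 × 6 × 5 = 1680.

1680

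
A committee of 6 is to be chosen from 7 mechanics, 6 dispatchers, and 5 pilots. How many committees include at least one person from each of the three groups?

With no constraint there are C(18,6) = 18564 possible selections.
Subtract selections that omit an entire group: no mechanics → C(11,6) = 462; no dispatchers → C(12,6) = 924; no pilots → C(13,6) = 1716.
Add back selections omitting two groups (i.e. drawn from a single group): C(7,6) + C(6,6) + C(5,6) = 8.
By inclusion–exclusion: 18564 − 3102 + 8 = 15470.

15470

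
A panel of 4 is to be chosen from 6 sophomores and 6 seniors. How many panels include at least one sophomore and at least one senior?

465

With no constraint there are C(12,4) = 495 possible selections.
Subtract selections that omit an entire group: no sophomores → C(6,4) = 15; no seniors → C(6,4) = 15.
Both groups omitted at once is impossible, so 495 − 30 = 465.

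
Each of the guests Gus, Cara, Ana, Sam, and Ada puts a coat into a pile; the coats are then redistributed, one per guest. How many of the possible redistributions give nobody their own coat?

Let Aᵢ be the assignments in which guest i gets their own coat. We want the size of the complement of A₁∪…∪A_5.
By inclusion–exclusion this is Σ_{j=0}^{5} (−1)^j C(5,j)·(5−j)!.
Computing: 120 − 120 + 60 − 20 + 5 − 1 = 44.

44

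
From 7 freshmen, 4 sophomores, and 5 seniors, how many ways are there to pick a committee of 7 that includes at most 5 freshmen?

Split by how many freshmen are chosen (0 through 5).
Sum: C(7,0)·C(9,7) + C(7,1)·C(9,6) + C(7,2)·C(9,5) + C(7,3)·C(9,4) + C(7,4)·C(9,3) + C(7,5)·C(9,2) = 36 + 588 + 2646 + 4410 + 2940 + 756 = 11376.

11376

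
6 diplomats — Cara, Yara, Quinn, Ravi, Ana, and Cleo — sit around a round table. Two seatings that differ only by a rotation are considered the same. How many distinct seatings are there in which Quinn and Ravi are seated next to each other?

Treat {Quinn, Ravi} as one unit (2 internal orders) and seat the resulting 5 units around the table: (4)! circular arrangements.
So 2 × (4)! = 2 × 24 = 48.

48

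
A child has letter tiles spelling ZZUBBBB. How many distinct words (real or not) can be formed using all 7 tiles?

ZZUBBBB has 7 letters with B appearing 4 times and Z appearing twice.
Dividing 7! = 5040 by 4!·2! = 48 for the repeated letters gives 105.

105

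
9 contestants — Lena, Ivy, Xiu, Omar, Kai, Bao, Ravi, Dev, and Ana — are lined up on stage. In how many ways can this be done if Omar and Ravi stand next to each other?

Treat {Omar, Ravi} as a single unit. There are 8 units to order, and the pair itself can be ordered 2 ways.
So the count is 2·(8)! = 80640.

80640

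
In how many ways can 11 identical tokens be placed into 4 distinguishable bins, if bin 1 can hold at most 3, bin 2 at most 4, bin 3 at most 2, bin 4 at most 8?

50

Without the upper bounds there are C(14,3) = 364 ways to split 11 among 4 bins.
Subtract solutions that violate a single cap (substitute x_i' = x_i − (cap_i+1)): x_1 ≥ 4 gives C(10,3) = 120; x_2 ≥ 5 gives C(9,3) = 84; x_3 ≥ 3 gives C(11,3) = 165; x_4 ≥ 9 gives C(5,3) = 10. Together 379.
Add back pairs where two caps are both exceeded: 10 + 35 + 0 + 20 + 0 + 0 = 65.
By inclusion–exclusion the count is 364 − 379 + 65 = 50.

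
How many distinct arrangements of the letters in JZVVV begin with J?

Fix J in the first position and arrange the remaining 4 letters.
Those 4 letters have V appearing 3 times, giving (4)!/(3!) = 4.

4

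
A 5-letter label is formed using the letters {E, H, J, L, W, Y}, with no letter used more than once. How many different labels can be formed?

Choose and order 5 of the 6 symbols: the first letter has 6 options, the next 5, and so on down to 2.
6 × 5 × 4 × 3 × 2 = 720.

720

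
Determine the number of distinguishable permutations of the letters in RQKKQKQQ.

280

RQKKQKQQ has 8 letters with K appearing 3 times and Q appearing 4 times.
Dividing 8! = 40320 by 4!·3! = 144 for the repeated letters gives 280.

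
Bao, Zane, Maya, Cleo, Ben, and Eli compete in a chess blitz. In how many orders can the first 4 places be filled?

360

There are 6 choices for 1st place, 5 for 2nd, and so on down to 3 for position 4.
That gives 6 × 5 × 4 × 3 = 360.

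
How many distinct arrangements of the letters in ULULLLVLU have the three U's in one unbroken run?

Treat the 3 copies of U as a single block. The multiset to arrange is then {UUU, L, L, L, L, L, V}, 7 items in all.
That gives (7)!/(5!) = 42 arrangements.

42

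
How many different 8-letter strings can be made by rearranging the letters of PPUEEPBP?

840

Letter multiplicities in PPUEEPBP: B×1, E×2, P×4, U×1.
Dividing 8! = 40320 by 4!·2! = 48 for the repeated letters gives 840.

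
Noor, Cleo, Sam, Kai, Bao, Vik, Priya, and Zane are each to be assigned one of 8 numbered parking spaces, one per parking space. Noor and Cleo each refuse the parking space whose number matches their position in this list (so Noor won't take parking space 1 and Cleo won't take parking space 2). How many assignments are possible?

30960

Let Aᵢ (for i ∈ {1, 2}) be the placements that put person i in their forbidden parking space. Any j of these fix j positions, leaving (8−j)! ways to fill the rest, and there are C(2,j) ways to pick which j.
By inclusion–exclusion, the number of valid placements is Σ_{j=0}^{2} (−1)^j C(2,j)·(8−j)!.
Computing: 40320 − 10080 + 720 = 30960.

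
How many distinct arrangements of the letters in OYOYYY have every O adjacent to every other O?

Treat the 2 copies of O as a single block. The multiset to arrange is then {OO, Y, Y, Y, Y}, 5 items in all.
That gives (5)!/(4!) = 5 arrangements.

5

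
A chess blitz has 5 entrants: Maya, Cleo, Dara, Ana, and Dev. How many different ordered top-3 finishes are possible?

60

There are 5 choices for 1st place, 4 for 2nd, and 3 for 3rd.
That gives 5 × 4 × 3 = 60.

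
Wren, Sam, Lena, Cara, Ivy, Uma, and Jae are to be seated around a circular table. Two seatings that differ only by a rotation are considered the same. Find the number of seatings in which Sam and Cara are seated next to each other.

Glue Sam and Cara into a block (2 internal orders). Seating 6 units around a circle gives (5)! arrangements.
So 2 × (5)! = 2 × 120 = 240.

240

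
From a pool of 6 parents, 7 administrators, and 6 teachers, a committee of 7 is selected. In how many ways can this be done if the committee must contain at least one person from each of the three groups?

Total 7-person selections from all 19: C(19,7) = 50388.
Subtract selections that omit an entire group: no parents → C(13,7) = 1716; no administrators → C(12,7) = 792; no teachers → C(13,7) = 1716.
Add back selections omitting two groups (i.e. drawn from a single group): C(6,7) + C(7,7) + C(6,7) = 1.
By inclusion–exclusion: 50388 − 4224 + 1 = 46165.

46165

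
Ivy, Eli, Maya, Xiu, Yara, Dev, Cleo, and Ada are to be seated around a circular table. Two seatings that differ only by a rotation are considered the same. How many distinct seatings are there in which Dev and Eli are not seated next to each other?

3600

Without the restriction there are (7)! = 5040 seatings.
Those with Dev next to Eli: fuse the pair into one unit and seat 7 units around a circle — 2·(6)! = 1440.
Subtracting, 5040 − 1440 = 3600.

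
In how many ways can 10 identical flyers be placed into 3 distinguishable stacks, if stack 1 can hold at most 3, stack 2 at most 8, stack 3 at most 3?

By stars and bars, unrestricted non-negative solutions to x_1+…+x_3 = 10 number C(10+2,2) = 66.
Subtract solutions that violate a single cap (substitute x_i' = x_i − (cap_i+1)): x_1 ≥ 4 gives C(8,2) = 28; x_2 ≥ 9 gives C(3,2) = 3; x_3 ≥ 4 gives C(8,2) = 28. Together 59.
Add back pairs where two caps are both exceeded: 0 + 6 + 0 = 6.
By inclusion–exclusion the count is 66 − 59 + 6 = 13.

13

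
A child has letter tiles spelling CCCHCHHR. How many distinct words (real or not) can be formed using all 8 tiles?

280

Letter multiplicities in CCCHCHHR: C×4, H×3, R×1.
The number of distinct arrangements is 8!/(4!·3!) = 40320/144 = 280.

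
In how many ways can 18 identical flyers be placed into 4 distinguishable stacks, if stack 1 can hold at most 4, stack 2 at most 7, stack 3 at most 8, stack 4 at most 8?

Without the upper bounds there are C(21,3) = 1330 ways to split 18 among 4 stacks.
Subtract solutions that violate a single cap (substitute x_i' = x_i − (cap_i+1)): x_1 ≥ 5 gives C(16,3) = 560; x_2 ≥ 8 gives C(13,3) = 286; x_3 ≥ 9 gives C(12,3) = 220; x_4 ≥ 9 gives C(12,3) = 220. Together 1286.
Add back pairs where two caps are both exceeded: 56 + 35 + 35 + 4 + 4 + 1 = 135.
By inclusion–exclusion the count is 1330 − 1286 + 135 = 179.

179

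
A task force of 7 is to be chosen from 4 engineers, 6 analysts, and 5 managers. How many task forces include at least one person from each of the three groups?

5949

With no constraint there are C(15,7) = 6435 possible selections.
Subtract selections that omit an entire group: no engineers → C(11,7) = 330; no analysts → C(9,7) = 36; no managers → C(10,7) = 120.
Add back selections omitting two groups (i.e. drawn from a single group): C(4,7) + C(6,7) + C(5,7) = 0.
By inclusion–exclusion: 6435 − 486 + 0 = 5949.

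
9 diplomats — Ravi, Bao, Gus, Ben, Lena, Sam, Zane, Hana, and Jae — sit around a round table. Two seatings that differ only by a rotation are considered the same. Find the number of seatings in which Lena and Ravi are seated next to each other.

Glue Lena and Ravi into a block (2 internal orders). Seating 8 units around a circle gives (7)! arrangements.
So 2 × (7)! = 2 × 5040 = 10080.

10080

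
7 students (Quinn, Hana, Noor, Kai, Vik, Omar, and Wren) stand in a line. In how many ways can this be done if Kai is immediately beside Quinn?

Treat {Kai, Quinn} as a single unit. There are 6 units to order, and the pair itself can be ordered 2 ways.
So the count is 2·(6)! = 1440.

1440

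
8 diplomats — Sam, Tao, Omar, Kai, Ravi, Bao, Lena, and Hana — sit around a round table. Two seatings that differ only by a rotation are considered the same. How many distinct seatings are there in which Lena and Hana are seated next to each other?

1440

Treat {Lena, Hana} as one unit (2 internal orders) and seat the resulting 7 units around the table: (6)! circular arrangements.
So 2 × (6)! = 2 × 720 = 1440.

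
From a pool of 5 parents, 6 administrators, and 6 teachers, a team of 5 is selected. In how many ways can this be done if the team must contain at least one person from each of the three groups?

4485

Unrestricted: C(17,5) = 6188 ways to pick any 5 of the 17.
Selections missing a whole group: no parents → C(12,5) = 792; no administrators → C(11,5) = 462; no teachers → C(11,5) = 462.
Add back selections omitting two groups (i.e. drawn from a single group): C(5,5) + C(6,5) + C(6,5) = 13.
By inclusion–exclusion: 6188 − 1716 + 13 = 4485.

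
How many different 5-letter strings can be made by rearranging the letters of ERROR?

20

ERROR has 5 letters with R appearing 3 times.
The number of distinct arrangements is 5!/(3!) = 120/6 = 20.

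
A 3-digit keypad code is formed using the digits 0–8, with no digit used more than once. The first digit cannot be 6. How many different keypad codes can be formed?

The first digit has 9−1 = 8 choices (anything except 6).
The remaining 2 digits are filled from the other 8 symbols without repetition: 8 × 7 = 56.
Total: 8 × 56 = 448.

448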